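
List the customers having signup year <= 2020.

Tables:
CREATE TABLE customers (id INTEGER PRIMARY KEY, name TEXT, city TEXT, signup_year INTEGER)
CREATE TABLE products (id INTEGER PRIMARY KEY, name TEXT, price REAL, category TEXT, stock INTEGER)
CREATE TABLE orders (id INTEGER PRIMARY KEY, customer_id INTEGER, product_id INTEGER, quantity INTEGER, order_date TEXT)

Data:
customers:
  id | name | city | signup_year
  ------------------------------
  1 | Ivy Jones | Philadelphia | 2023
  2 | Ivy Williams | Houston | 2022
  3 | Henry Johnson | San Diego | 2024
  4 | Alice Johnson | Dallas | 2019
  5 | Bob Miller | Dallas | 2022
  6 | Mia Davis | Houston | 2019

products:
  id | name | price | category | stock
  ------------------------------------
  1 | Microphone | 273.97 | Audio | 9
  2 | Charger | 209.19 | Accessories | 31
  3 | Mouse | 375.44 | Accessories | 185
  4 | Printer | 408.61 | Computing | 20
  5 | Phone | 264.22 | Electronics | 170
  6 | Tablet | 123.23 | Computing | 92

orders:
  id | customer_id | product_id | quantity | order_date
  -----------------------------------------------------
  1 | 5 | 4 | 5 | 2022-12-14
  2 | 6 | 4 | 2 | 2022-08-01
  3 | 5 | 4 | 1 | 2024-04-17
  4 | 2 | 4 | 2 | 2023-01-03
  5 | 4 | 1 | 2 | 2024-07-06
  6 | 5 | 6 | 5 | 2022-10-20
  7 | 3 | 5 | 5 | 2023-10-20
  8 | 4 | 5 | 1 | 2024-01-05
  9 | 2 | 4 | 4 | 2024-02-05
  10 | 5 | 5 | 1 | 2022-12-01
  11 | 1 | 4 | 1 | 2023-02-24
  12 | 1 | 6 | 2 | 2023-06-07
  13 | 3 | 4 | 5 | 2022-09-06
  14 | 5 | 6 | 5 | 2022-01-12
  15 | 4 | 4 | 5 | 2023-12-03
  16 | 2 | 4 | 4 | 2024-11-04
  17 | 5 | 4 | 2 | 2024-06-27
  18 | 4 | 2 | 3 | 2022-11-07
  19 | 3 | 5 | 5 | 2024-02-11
SELECT name, signup_year FROM customers WHERE signup_year <= 2020

Execution result:
name | signup_year
Alice Johnson | 2019
Mia Davis | 2019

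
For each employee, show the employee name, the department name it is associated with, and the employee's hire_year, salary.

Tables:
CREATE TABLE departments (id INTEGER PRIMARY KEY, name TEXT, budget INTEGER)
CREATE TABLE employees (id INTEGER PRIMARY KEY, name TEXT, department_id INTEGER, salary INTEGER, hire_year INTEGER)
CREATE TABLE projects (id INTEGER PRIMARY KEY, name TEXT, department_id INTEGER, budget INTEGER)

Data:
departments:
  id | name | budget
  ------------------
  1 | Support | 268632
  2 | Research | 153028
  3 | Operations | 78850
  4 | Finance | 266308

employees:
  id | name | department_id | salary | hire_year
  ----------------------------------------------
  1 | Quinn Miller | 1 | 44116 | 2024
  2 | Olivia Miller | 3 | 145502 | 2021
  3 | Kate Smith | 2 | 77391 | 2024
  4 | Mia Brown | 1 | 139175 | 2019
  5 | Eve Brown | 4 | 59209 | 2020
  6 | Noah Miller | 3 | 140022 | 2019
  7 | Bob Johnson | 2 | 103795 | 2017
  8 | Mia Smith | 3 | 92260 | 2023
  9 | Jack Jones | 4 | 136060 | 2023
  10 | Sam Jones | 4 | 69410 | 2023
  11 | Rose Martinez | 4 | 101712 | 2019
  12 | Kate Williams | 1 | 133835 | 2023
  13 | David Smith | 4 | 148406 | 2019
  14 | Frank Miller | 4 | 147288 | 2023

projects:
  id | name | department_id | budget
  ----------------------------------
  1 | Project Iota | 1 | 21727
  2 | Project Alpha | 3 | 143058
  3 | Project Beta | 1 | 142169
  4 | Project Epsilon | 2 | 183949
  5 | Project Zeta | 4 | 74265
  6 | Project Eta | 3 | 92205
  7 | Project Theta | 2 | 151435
SELECT c.name, p.name AS department, c.hire_year, c.salary FROM employees c JOIN departments p ON c.department_id = p.id

Execution result:
name | department | hire_year | salary
Quinn Miller | Support | 2024 | 44116
Olivia Miller | Operations | 2021 | 145502
Kate Smith | Research | 2024 | 77391
Mia Brown | Support | 2019 | 139175
Eve Brown | Finance | 2020 | 59209
Noah Miller | Operations | 2019 | 140022
Bob Johnson | Research | 2017 | 103795
Mia Smith | Operations | 2023 | 92260
Jack Jones | Finance | 2023 | 136060
Sam Jones | Finance | 2023 | 69410
Rose Martinez | Finance | 2019 | 101712
Kate Williams | Support | 2023 | 133835
David Smith | Finance | 2019 | 148406
Frank Miller | Finance | 2023 | 147288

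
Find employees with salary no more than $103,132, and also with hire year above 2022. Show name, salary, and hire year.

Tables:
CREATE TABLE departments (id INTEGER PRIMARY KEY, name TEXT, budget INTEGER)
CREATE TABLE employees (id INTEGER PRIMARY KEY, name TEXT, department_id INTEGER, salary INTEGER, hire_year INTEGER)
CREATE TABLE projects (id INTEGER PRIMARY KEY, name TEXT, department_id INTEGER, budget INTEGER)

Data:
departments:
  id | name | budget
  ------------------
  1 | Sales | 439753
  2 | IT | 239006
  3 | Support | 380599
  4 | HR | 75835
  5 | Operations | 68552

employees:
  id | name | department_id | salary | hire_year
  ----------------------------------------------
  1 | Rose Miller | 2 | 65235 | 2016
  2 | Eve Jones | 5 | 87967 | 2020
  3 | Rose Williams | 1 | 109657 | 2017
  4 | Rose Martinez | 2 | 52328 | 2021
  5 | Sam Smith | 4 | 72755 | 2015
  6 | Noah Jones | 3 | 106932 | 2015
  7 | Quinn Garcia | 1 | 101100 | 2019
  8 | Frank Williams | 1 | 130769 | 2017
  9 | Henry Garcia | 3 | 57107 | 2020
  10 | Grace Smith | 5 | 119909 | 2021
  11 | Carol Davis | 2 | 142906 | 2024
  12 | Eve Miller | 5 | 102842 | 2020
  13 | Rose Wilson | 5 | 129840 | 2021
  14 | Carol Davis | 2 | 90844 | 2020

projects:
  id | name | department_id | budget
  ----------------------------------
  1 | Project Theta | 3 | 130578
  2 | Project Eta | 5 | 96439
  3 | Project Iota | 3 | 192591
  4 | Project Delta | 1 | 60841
SELECT name, salary, hire_year FROM employees WHERE salary <= 103132 AND hire_year > 2022

Execution result:
(no rows)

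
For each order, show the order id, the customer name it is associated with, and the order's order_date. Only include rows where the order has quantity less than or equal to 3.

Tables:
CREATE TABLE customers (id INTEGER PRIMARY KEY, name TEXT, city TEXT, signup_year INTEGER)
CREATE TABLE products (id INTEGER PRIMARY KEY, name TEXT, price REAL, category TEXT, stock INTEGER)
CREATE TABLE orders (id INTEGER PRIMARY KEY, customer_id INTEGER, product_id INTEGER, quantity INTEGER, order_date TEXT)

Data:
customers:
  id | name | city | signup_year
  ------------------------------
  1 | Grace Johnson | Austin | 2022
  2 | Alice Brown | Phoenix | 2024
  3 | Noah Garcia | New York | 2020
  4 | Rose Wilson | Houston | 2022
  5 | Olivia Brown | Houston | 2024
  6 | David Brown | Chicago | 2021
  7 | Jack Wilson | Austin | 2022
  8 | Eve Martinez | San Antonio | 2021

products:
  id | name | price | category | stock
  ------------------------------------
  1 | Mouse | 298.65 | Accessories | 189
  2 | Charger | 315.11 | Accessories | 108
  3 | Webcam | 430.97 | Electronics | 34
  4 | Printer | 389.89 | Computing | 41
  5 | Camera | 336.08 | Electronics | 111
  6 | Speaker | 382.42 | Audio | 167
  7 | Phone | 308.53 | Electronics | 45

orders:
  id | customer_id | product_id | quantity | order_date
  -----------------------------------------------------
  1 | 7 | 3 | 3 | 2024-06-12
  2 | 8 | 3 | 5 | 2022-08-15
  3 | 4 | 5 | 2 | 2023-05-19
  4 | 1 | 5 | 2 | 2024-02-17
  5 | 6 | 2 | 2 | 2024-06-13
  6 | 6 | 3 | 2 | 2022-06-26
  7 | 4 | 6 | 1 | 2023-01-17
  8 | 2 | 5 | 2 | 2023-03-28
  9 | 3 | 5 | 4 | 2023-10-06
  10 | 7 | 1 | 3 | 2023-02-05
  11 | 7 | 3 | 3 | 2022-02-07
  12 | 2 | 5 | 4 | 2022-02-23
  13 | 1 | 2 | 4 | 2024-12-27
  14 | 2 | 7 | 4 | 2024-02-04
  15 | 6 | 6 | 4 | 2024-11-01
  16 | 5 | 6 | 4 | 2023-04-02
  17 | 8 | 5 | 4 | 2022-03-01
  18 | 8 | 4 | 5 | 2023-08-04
SELECT c.id, p.name AS customer, c.order_date FROM orders c JOIN customers p ON c.customer_id = p.id WHERE c.quantity <= 3

Execution result:
id | customer | order_date
1 | Jack Wilson | 2024-06-12
3 | Rose Wilson | 2023-05-19
4 | Grace Johnson | 2024-02-17
5 | David Brown | 2024-06-13
6 | David Brown | 2022-06-26
7 | Rose Wilson | 2023-01-17
8 | Alice Brown | 2023-03-28
10 | Jack Wilson | 2023-02-05
11 | Jack Wilson | 2022-02-07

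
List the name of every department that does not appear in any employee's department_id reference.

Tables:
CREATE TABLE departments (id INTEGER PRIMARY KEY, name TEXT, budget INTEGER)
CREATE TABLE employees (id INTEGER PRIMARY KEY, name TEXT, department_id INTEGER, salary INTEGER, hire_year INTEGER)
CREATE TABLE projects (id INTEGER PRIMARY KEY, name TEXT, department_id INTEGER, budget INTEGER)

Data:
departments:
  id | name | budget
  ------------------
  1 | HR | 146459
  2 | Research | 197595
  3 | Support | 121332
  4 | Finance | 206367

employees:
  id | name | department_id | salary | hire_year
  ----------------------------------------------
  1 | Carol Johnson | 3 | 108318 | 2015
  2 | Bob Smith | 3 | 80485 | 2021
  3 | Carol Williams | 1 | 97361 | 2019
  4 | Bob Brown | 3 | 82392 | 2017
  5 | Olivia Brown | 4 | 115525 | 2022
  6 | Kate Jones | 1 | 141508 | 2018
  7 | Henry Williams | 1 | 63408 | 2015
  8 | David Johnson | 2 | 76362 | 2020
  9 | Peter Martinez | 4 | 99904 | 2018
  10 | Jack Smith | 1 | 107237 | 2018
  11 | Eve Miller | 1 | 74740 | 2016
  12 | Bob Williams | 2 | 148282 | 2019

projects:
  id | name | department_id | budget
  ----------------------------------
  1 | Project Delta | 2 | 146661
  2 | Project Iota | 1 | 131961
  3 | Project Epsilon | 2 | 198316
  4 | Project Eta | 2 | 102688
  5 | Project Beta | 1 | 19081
SELECT p.name FROM departments p LEFT JOIN employees c ON c.department_id = p.id WHERE c.id IS NULL

Execution result:
(no rows)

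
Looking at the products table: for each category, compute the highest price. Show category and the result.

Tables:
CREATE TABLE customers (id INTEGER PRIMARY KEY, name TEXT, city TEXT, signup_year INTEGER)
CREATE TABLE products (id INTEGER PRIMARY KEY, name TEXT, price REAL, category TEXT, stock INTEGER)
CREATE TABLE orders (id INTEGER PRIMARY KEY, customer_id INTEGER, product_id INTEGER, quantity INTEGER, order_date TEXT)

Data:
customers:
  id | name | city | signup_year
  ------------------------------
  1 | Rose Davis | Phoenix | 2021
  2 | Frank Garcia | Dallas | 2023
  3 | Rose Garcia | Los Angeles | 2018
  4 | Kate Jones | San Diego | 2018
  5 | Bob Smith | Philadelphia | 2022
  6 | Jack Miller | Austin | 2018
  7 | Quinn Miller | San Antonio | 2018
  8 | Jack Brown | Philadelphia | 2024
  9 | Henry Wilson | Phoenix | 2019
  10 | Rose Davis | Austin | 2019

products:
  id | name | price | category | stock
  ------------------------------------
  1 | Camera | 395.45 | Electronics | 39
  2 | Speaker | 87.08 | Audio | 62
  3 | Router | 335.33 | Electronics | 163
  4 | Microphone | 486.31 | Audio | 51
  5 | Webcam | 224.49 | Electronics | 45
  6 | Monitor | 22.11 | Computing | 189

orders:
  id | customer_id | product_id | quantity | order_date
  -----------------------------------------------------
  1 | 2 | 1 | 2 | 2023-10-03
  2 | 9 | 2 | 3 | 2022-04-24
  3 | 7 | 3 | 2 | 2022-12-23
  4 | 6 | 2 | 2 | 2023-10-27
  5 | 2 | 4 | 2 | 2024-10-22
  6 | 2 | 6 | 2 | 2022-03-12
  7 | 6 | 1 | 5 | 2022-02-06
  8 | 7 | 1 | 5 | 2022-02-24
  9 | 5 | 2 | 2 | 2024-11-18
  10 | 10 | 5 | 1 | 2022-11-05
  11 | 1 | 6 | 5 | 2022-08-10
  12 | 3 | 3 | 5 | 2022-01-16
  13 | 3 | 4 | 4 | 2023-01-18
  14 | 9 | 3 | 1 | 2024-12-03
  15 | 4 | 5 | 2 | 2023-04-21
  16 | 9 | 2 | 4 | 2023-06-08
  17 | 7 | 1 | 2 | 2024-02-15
SELECT category, MAX(price) AS max_price FROM products GROUP BY category

Execution result:
category | max_price
Audio | 486.31
Computing | 22.11
Electronics | 395.45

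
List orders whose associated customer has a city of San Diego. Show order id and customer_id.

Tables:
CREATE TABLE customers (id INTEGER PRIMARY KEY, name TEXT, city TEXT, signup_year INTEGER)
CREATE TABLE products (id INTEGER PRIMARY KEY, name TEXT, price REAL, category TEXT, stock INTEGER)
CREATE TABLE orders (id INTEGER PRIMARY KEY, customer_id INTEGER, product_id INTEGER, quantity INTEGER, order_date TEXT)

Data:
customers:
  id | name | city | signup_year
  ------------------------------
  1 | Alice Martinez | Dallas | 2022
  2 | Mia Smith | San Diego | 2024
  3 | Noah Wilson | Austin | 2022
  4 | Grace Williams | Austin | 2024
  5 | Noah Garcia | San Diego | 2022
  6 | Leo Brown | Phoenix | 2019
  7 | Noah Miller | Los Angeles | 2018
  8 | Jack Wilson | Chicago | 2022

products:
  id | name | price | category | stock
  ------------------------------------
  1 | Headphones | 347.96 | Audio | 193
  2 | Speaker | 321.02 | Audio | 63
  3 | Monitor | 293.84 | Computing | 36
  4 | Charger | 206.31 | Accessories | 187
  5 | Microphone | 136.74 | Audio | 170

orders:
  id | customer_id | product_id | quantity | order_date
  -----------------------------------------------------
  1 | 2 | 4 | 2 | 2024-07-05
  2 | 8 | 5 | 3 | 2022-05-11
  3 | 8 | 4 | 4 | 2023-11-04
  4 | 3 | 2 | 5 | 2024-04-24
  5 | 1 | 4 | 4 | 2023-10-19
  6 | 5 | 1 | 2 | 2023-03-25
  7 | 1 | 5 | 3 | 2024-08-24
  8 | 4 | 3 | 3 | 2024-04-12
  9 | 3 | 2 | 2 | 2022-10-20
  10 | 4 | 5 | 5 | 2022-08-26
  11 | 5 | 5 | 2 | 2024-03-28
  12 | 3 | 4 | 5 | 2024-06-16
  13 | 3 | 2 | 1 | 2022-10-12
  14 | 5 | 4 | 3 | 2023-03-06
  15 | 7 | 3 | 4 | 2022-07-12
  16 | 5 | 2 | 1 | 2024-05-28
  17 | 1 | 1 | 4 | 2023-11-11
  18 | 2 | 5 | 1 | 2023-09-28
SELECT id, customer_id FROM orders WHERE customer_id IN (SELECT id FROM customers WHERE city = 'San Diego')

Execution result:
id | customer_id
1 | 2
6 | 5
11 | 5
14 | 5
16 | 5
18 | 2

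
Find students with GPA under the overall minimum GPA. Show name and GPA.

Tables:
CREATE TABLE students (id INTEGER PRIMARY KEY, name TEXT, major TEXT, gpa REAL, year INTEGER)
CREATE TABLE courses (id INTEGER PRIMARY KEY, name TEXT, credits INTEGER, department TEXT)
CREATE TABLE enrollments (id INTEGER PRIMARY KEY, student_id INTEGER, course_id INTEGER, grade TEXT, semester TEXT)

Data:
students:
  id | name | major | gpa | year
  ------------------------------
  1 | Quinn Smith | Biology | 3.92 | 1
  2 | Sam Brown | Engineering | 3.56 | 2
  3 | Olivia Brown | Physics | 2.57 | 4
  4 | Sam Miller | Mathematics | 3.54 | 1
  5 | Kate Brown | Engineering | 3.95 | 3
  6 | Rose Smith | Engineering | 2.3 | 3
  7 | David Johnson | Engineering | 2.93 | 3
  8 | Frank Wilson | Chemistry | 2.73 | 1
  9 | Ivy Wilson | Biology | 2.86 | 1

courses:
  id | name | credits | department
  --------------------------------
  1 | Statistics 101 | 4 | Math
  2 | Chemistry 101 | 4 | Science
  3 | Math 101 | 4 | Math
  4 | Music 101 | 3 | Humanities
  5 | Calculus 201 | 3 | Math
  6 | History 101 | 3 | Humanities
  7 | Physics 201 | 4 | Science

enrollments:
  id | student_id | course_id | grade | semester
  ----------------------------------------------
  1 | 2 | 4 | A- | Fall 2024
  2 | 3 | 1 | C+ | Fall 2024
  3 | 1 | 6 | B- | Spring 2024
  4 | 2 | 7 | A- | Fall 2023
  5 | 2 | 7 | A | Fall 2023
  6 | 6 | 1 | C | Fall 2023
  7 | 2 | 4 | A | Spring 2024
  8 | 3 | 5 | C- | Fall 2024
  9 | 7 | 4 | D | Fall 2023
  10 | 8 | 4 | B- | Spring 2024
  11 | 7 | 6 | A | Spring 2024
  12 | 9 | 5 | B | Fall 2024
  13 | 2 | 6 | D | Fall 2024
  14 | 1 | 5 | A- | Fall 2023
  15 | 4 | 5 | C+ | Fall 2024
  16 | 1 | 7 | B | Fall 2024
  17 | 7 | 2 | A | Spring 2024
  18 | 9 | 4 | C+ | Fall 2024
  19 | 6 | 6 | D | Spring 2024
SELECT name, gpa FROM students WHERE gpa < (SELECT MIN(gpa) FROM students)

Execution result:
(no rows)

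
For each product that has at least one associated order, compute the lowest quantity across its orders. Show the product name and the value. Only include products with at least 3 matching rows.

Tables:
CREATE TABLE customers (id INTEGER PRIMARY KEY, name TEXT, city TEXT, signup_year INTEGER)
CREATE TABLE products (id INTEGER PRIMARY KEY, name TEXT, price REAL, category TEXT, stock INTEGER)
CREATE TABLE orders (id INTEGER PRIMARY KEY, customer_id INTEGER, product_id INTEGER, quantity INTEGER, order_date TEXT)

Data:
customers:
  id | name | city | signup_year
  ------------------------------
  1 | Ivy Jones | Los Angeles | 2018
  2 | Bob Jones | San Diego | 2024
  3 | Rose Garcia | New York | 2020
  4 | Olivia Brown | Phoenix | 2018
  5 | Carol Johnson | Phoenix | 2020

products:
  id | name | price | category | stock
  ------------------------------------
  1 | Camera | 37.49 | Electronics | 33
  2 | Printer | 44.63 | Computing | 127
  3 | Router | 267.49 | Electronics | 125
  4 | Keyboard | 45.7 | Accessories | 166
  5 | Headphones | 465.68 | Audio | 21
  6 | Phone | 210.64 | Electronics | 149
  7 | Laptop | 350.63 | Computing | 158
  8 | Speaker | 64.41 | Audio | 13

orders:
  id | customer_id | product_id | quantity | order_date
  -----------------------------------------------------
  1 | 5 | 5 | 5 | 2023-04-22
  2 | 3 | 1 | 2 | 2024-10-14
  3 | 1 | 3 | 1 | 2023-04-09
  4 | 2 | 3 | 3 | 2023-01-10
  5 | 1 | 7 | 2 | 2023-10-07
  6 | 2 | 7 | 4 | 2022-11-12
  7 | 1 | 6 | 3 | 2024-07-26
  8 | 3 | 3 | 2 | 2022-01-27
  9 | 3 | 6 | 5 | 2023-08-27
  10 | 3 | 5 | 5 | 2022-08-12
SELECT p.name, MIN(c.quantity) AS min_quantity FROM orders c JOIN products p ON c.product_id = p.id GROUP BY p.id, p.name HAVING COUNT(*) >= 3

Execution result:
name | min_quantity
Router | 1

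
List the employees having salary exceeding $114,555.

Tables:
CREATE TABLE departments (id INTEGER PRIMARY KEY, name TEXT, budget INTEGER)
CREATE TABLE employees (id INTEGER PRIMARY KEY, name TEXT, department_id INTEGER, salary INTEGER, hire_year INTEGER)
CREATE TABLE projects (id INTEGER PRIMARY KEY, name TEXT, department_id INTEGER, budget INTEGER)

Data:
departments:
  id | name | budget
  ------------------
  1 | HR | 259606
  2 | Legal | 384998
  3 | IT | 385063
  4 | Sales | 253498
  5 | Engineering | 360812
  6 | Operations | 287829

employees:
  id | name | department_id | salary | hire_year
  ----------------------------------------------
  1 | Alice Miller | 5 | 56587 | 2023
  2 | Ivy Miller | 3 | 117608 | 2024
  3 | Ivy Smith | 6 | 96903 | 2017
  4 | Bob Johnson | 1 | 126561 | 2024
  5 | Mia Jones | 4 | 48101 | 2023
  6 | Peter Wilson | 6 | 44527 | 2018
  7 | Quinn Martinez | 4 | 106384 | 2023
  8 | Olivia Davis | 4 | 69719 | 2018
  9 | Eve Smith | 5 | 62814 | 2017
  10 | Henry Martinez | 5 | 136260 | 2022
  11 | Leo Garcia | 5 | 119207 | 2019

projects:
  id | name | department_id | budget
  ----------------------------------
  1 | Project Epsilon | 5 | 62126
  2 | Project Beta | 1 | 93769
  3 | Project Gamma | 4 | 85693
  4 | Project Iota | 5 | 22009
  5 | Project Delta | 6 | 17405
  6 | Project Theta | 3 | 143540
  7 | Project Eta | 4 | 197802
SELECT name, salary FROM employees WHERE salary > 114555

Execution result:
name | salary
Ivy Miller | 117608
Bob Johnson | 126561
Henry Martinez | 136260
Leo Garcia | 119207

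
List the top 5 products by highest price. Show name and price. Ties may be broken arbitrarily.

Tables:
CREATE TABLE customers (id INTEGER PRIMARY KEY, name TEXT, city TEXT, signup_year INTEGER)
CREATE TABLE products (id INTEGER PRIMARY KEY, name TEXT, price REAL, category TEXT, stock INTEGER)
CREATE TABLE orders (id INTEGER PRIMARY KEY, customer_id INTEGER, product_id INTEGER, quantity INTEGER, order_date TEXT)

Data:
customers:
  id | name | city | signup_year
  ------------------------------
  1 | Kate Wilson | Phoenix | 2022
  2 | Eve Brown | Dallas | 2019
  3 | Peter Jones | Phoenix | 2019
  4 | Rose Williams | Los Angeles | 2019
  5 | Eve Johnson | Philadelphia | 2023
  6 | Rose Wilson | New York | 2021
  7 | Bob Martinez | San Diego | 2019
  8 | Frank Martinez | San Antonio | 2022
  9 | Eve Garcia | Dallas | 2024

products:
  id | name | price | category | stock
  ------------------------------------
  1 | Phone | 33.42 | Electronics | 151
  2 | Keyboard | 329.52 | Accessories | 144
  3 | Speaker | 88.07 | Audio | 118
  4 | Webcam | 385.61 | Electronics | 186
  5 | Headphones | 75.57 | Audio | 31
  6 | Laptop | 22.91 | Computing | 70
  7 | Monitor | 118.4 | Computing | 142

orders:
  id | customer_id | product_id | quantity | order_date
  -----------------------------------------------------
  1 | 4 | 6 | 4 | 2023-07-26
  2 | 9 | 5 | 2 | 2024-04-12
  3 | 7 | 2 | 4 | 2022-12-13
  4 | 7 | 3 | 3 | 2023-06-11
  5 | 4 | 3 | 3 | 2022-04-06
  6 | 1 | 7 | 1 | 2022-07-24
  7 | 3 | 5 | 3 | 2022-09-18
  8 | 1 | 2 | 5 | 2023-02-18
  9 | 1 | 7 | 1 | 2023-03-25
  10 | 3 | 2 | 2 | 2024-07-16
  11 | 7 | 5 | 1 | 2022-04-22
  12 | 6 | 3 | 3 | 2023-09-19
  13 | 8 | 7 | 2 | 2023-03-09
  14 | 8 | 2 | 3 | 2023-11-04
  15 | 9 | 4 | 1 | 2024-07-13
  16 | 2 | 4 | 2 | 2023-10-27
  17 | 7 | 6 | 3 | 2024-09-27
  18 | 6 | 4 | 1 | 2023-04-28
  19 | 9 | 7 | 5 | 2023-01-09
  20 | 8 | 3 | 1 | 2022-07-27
SELECT name, price FROM products ORDER BY price DESC LIMIT 5

Execution result:
name | price
Webcam | 385.61
Keyboard | 329.52
Monitor | 118.40
Speaker | 88.07
Headphones | 75.57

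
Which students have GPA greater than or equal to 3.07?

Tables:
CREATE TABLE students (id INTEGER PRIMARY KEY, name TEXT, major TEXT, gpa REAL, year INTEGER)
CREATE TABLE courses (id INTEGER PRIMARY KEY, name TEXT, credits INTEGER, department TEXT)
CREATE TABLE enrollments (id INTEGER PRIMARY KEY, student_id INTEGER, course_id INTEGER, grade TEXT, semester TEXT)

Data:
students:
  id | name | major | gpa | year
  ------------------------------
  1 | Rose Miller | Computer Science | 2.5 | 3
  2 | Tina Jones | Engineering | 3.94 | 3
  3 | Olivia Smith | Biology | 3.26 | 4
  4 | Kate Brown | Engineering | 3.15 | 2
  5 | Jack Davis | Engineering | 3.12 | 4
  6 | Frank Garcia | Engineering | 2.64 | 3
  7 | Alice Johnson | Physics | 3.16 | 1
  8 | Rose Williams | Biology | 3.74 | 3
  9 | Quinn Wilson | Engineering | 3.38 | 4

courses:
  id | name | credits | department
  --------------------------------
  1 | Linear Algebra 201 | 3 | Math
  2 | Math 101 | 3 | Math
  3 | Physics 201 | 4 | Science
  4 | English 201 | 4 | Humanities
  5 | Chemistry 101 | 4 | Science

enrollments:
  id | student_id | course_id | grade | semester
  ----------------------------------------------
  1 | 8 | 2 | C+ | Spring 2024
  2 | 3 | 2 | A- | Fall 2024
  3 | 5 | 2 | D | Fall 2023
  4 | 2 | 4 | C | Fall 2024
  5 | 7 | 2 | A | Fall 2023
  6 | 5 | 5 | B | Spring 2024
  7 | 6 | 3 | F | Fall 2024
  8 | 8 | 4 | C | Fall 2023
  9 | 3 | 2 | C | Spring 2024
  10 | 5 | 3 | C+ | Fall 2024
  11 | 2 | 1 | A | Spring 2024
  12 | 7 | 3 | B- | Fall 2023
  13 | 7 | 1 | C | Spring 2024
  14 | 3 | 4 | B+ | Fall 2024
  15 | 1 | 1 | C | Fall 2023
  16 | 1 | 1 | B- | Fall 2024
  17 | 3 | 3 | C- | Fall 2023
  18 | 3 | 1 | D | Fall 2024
SELECT name, gpa FROM students WHERE gpa >= 3.07

Execution result:
name | gpa
Tina Jones | 3.94
Olivia Smith | 3.26
Kate Brown | 3.15
Jack Davis | 3.12
Alice Johnson | 3.16
Rose Williams | 3.74
Quinn Wilson | 3.38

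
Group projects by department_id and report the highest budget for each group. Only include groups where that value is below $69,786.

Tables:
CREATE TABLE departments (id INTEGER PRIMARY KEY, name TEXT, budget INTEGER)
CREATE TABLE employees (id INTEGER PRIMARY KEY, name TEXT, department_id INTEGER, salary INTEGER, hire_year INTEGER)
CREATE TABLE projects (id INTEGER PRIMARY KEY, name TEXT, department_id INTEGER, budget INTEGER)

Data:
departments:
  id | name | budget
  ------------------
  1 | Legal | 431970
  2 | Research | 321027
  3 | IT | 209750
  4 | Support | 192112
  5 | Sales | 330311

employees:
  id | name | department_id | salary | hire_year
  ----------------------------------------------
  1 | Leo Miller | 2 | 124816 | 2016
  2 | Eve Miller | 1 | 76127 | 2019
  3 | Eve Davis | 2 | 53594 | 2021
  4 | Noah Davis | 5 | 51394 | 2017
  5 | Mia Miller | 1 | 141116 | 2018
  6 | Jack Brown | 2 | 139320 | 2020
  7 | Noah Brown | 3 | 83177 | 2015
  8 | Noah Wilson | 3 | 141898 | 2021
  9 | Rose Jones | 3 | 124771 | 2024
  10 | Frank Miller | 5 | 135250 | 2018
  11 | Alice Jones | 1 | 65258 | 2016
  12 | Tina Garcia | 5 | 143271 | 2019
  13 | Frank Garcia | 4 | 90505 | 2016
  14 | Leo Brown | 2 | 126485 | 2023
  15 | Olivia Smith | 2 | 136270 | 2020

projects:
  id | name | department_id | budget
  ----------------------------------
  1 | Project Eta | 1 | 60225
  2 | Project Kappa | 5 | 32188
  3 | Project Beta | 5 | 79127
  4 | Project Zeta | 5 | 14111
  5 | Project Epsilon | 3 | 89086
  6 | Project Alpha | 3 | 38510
SELECT department_id, MAX(budget) AS max_budget FROM projects GROUP BY department_id HAVING MAX(budget) < 69786

Execution result:
department_id | max_budget
1 | 60225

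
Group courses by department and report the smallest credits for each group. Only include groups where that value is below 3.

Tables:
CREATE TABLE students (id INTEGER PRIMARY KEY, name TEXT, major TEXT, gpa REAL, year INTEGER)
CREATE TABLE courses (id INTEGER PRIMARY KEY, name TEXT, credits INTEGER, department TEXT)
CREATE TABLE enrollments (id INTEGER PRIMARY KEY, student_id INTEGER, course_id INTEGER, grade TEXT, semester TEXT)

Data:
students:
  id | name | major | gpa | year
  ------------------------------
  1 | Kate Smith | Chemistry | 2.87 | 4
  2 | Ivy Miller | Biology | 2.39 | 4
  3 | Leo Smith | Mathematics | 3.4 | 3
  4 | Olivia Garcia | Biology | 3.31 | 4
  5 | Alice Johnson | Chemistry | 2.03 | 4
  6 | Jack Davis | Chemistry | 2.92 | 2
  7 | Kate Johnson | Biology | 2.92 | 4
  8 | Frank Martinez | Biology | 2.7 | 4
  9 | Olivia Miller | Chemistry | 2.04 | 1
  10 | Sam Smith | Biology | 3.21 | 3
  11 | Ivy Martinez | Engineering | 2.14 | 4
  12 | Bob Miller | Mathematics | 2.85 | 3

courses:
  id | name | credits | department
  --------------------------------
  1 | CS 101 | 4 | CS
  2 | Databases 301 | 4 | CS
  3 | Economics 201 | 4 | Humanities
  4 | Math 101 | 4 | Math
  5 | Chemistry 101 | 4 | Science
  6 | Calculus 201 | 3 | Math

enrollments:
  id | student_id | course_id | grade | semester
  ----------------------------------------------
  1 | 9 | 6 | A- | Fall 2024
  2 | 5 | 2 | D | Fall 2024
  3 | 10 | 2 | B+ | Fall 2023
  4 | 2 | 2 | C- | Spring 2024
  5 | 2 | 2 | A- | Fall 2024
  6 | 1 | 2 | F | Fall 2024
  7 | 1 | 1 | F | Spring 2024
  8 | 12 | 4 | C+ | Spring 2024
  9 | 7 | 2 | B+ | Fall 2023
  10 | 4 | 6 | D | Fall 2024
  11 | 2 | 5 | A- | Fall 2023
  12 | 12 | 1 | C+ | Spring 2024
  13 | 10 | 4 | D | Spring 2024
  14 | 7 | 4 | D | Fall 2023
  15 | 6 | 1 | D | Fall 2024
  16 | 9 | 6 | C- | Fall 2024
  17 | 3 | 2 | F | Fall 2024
SELECT department, MIN(credits) AS min_credits FROM courses GROUP BY department HAVING MIN(credits) < 3

Execution result:
(no rows)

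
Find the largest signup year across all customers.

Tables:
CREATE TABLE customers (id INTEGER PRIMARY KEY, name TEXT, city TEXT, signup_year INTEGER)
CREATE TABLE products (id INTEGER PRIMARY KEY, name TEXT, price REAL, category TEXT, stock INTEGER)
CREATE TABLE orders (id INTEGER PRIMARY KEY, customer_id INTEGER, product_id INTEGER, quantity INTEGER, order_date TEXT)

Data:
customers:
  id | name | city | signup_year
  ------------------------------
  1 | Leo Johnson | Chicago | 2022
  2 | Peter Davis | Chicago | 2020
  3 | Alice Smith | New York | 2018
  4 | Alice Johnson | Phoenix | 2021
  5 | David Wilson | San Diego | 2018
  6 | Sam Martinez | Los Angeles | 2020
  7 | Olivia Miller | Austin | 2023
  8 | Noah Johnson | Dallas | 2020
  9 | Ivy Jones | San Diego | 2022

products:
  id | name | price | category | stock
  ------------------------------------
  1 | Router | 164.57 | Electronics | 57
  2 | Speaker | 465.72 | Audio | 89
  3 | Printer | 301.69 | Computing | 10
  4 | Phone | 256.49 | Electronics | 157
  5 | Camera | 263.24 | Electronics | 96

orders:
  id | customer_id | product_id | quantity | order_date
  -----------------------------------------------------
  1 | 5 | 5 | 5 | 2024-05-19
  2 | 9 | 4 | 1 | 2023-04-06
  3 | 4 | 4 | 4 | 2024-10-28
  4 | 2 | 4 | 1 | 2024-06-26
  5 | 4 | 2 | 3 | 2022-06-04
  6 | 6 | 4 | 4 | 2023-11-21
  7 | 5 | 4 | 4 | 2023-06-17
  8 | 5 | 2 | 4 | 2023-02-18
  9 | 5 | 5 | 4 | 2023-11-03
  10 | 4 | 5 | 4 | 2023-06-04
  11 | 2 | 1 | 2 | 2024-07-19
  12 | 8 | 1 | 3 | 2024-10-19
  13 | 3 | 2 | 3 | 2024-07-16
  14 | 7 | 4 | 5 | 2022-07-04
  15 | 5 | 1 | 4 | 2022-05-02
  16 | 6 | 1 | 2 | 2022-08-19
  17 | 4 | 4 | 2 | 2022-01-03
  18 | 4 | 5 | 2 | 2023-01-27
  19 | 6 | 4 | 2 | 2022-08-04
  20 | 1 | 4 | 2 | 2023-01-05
SELECT MAX(signup_year) FROM customers

Execution result:
2023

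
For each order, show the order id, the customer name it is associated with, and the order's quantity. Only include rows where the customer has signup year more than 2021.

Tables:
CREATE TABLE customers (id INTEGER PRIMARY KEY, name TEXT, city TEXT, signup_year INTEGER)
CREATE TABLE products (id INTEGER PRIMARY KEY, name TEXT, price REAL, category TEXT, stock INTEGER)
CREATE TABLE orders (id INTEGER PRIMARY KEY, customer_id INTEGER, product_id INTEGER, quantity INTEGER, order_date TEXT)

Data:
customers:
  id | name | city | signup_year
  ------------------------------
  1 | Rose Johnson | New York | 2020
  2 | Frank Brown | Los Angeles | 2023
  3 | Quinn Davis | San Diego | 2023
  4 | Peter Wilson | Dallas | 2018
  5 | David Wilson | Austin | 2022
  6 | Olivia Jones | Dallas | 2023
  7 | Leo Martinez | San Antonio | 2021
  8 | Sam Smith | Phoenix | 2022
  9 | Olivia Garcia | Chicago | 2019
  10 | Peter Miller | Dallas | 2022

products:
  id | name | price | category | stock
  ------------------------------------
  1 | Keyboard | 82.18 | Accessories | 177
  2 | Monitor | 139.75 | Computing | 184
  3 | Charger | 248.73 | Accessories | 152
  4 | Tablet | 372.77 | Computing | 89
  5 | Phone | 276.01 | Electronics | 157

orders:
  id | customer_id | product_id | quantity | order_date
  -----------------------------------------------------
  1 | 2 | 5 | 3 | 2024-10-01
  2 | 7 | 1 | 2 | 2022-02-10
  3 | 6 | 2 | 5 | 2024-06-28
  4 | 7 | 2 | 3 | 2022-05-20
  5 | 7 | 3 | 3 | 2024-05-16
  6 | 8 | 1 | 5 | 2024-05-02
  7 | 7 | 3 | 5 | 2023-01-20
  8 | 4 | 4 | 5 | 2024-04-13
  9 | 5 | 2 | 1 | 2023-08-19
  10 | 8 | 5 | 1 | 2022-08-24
SELECT c.id, p.name AS customer, c.quantity FROM orders c JOIN customers p ON c.customer_id = p.id WHERE p.signup_year > 2021

Execution result:
id | customer | quantity
1 | Frank Brown | 3
3 | Olivia Jones | 5
6 | Sam Smith | 5
9 | David Wilson | 1
10 | Sam Smith | 1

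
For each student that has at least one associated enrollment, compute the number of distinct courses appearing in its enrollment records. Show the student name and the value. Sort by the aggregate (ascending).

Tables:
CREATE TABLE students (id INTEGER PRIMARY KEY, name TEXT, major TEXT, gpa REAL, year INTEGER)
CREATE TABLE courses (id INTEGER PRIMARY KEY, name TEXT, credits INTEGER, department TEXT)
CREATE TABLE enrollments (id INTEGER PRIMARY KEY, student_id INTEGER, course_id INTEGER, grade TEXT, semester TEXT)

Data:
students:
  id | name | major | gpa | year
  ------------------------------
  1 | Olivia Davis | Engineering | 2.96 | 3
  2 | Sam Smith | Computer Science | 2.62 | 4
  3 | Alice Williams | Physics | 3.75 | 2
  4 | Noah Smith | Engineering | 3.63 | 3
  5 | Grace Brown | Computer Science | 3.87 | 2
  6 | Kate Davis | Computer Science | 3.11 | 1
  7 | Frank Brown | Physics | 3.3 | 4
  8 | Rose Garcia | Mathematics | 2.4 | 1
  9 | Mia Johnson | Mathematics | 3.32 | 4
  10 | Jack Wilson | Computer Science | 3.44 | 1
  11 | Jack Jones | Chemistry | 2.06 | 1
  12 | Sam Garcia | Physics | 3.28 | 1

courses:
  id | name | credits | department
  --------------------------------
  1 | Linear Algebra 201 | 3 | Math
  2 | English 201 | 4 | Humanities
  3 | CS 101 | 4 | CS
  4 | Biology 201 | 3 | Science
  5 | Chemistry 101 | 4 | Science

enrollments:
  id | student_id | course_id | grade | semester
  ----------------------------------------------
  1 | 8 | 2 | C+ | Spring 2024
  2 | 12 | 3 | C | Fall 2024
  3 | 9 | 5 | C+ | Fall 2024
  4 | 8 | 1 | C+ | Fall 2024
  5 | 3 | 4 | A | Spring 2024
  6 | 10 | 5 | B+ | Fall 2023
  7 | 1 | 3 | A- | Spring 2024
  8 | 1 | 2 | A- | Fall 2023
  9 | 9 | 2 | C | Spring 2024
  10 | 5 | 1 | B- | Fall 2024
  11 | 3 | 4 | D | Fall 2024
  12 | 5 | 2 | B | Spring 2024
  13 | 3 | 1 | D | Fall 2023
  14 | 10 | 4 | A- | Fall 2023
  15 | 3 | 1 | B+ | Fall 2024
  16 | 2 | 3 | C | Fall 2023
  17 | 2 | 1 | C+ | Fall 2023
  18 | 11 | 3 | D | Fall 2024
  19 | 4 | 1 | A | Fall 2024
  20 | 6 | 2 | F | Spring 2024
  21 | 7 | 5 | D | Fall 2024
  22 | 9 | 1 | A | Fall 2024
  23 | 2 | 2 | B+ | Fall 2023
SELECT p.name, COUNT(DISTINCT c.course_id) AS distinct_course_count FROM enrollments c JOIN students p ON c.student_id = p.id GROUP BY p.id, p.name ORDER BY distinct_course_count ASC

Execution result:
name | distinct_course_count
Noah Smith | 1
Kate Davis | 1
Frank Brown | 1
Jack Jones | 1
Sam Garcia | 1
Olivia Davis | 2
Alice Williams | 2
Grace Brown | 2
Rose Garcia | 2
Jack Wilson | 2
Sam Smith | 3
Mia Johnson | 3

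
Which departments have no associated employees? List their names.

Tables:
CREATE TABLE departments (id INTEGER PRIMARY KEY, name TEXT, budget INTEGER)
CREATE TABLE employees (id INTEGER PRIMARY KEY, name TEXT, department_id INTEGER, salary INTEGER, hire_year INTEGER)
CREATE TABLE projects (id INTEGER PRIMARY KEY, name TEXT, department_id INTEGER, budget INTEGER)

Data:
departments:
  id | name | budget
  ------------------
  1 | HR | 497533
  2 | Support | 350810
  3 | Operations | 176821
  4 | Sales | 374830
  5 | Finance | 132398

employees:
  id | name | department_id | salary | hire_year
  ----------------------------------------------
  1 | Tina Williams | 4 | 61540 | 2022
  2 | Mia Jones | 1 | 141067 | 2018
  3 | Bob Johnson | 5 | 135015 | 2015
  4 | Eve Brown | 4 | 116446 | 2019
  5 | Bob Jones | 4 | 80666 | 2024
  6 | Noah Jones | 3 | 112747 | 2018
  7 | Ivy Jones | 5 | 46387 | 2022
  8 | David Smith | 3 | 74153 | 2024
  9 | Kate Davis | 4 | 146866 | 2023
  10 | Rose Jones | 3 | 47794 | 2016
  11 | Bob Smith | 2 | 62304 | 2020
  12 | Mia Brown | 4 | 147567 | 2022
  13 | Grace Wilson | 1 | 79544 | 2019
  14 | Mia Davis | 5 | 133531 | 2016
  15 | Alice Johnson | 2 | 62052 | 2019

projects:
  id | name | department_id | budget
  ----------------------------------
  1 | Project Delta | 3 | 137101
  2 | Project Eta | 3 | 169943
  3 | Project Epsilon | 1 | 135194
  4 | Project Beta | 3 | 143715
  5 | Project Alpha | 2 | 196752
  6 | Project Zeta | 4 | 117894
SELECT p.name FROM departments p LEFT JOIN employees c ON c.department_id = p.id WHERE c.id IS NULL

Execution result:
(no rows)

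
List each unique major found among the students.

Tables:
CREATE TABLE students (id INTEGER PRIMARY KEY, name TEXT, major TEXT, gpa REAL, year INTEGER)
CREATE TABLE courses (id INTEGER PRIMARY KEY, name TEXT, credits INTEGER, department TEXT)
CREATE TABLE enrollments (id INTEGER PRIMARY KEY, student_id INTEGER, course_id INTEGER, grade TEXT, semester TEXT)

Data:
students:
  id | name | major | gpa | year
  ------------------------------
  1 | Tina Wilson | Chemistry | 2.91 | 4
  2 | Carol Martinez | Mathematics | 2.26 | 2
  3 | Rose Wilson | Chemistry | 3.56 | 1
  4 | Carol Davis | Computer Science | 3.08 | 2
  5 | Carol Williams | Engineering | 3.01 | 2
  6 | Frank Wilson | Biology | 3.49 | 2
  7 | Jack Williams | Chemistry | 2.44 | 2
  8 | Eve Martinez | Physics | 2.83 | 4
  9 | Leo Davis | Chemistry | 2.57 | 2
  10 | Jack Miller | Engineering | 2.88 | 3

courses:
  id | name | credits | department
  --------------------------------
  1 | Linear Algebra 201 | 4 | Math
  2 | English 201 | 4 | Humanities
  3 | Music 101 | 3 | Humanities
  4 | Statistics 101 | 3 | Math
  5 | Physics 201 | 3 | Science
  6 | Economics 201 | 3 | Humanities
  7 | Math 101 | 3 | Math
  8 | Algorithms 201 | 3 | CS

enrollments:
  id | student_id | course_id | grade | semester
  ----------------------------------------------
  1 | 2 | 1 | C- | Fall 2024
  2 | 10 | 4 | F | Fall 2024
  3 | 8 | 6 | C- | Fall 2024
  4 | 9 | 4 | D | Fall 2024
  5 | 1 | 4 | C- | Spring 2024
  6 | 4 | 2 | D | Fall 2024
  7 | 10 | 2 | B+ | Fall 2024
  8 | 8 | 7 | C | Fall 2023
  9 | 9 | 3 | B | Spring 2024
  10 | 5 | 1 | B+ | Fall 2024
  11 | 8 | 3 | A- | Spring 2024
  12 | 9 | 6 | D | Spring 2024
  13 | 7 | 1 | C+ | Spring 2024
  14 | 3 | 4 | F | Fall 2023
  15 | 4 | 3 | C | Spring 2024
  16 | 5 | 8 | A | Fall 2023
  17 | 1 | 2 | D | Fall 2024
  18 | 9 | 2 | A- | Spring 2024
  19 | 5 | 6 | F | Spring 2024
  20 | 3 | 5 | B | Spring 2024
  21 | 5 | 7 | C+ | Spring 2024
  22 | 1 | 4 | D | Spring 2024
SELECT DISTINCT major FROM students

Execution result:
major
Chemistry
Mathematics
Computer Science
Engineering
Biology
Physics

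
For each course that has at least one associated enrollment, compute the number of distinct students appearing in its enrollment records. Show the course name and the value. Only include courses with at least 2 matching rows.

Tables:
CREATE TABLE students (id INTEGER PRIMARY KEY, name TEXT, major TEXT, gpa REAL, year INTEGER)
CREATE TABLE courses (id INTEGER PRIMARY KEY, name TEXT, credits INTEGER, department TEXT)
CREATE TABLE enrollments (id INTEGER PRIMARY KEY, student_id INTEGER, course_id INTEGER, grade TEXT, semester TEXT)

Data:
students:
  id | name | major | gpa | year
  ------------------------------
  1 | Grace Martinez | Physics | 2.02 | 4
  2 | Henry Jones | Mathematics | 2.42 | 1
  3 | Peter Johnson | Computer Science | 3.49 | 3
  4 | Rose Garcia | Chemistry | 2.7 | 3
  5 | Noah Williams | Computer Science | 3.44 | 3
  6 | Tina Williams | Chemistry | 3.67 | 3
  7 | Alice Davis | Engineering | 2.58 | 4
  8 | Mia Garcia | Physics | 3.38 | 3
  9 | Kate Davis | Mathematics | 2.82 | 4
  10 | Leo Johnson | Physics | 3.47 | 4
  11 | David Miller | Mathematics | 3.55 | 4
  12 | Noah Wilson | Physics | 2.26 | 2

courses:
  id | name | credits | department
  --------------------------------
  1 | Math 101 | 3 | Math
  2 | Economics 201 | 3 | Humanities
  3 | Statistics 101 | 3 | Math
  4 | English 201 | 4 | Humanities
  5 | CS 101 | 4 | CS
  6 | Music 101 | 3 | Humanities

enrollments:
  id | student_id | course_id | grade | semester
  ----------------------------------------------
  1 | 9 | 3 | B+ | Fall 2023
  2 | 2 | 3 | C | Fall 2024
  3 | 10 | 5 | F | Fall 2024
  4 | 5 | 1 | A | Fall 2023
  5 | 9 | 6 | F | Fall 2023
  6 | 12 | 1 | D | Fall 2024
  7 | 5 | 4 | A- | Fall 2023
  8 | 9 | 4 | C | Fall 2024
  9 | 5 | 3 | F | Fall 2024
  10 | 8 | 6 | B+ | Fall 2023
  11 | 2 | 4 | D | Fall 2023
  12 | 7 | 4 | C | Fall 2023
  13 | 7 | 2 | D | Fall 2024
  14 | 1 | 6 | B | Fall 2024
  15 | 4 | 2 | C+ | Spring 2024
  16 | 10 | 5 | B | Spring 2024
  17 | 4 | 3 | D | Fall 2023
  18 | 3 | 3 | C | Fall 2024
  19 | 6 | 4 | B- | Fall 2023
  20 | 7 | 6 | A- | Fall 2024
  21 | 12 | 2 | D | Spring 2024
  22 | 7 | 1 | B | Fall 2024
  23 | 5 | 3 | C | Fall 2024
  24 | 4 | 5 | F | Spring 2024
SELECT p.name, COUNT(DISTINCT c.student_id) AS distinct_student_count FROM enrollments c JOIN courses p ON c.course_id = p.id GROUP BY p.id, p.name HAVING COUNT(*) >= 2

Execution result:
name | distinct_student_count
Math 101 | 3
Economics 201 | 3
Statistics 101 | 5
English 201 | 5
CS 101 | 2
Music 101 | 4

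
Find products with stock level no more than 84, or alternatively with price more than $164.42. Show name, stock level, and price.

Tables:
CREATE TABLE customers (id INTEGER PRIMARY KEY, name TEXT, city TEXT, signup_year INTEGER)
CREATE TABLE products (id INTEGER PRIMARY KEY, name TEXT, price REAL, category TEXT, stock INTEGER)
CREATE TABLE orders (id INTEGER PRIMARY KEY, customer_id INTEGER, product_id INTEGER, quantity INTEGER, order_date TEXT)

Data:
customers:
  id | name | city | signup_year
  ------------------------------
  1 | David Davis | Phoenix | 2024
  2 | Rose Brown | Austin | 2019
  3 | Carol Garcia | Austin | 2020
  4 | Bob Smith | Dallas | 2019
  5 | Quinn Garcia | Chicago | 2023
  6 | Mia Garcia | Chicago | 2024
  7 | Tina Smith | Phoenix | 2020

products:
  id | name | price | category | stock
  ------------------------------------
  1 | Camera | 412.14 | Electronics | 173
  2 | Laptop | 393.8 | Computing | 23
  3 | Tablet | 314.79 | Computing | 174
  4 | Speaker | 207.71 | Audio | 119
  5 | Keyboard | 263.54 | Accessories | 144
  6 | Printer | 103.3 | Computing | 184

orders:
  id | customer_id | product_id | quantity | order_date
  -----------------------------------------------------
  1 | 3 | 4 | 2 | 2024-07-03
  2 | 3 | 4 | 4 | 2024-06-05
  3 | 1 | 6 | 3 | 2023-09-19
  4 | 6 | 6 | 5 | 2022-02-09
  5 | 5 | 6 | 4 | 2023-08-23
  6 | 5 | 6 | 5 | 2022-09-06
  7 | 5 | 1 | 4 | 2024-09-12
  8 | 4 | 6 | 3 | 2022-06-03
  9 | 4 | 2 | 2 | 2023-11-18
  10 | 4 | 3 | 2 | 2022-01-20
SELECT name, stock, price FROM products WHERE stock <= 84 OR price > 164.42

Execution result:
name | stock | price
Camera | 173 | 412.14
Laptop | 23 | 393.80
Tablet | 174 | 314.79
Speaker | 119 | 207.71
Keyboard | 144 | 263.54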